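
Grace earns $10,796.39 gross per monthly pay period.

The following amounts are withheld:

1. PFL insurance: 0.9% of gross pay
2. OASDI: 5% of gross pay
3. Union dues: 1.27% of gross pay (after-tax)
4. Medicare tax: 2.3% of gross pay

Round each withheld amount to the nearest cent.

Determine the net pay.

$9,773.97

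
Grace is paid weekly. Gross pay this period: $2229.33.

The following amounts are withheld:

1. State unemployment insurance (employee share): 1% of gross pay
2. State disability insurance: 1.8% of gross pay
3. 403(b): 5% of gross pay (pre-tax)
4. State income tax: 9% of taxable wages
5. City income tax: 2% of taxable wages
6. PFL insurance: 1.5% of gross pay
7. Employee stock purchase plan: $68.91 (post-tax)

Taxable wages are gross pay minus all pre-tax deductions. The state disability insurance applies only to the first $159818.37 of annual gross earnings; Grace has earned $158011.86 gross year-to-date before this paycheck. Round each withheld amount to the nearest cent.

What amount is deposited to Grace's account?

$1727.73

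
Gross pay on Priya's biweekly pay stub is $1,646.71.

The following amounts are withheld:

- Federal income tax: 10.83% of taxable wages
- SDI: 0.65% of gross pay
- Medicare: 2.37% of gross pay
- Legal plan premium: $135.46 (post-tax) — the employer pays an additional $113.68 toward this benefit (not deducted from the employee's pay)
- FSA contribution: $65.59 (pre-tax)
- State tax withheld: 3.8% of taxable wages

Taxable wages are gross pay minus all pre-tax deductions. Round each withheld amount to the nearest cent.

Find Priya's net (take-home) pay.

FSA contribution: $65.59
Taxable wages = $1,646.71 − $65.59 = $1,581.12
Federal income tax: $1,581.12 × 0.1083 = $171.24
State tax withheld: $1,581.12 × 0.038 = $60.08
SDI: $1,646.71 × 0.0065 = $10.70
Medicare: $1,646.71 × 0.0237 = $39.03
Legal plan premium: $135.46
(Employer's $113.68 toward legal plan premium is not withheld from the employee.)
Total deductions = $65.59 + $171.24 + $60.08 + $10.70 + $39.03 + $135.46 = $482.10
Net pay = $1,646.71 − $482.10 = $1,164.61

$1,164.61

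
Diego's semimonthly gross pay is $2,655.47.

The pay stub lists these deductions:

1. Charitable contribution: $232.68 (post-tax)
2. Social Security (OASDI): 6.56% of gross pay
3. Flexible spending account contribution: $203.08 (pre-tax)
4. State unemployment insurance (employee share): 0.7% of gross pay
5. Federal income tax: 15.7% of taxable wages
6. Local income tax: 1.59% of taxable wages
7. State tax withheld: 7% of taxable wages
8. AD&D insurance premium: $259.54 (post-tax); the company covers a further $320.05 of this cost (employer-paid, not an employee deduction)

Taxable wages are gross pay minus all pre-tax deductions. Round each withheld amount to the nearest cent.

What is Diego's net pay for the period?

Flexible spending account contribution: $203.08
Taxable wages = $2,655.47 − $203.08 = $2,452.39
Federal income tax: $2,452.39 × 0.157 = $385.03
Local income tax: $2,452.39 × 0.0159 = $38.99
State tax withheld: $2,452.39 × 0.07 = $171.67
State unemployment insurance (employee share): $2,655.47 × 0.007 = $18.59
Social Security (OASDI): $2,655.47 × 0.0656 = $174.20
AD&D insurance premium: $259.54
Charitable contribution: $232.68
(Employer's $320.05 toward AD&D insurance premium is not withheld from the employee.)
Total deductions = $203.08 + $385.03 + $38.99 + $171.67 + $18.59 + $174.20 + $259.54 + $232.68 = $1,483.78
Net pay = $2,655.47 − $1,483.78 = $1,171.69

$1,171.69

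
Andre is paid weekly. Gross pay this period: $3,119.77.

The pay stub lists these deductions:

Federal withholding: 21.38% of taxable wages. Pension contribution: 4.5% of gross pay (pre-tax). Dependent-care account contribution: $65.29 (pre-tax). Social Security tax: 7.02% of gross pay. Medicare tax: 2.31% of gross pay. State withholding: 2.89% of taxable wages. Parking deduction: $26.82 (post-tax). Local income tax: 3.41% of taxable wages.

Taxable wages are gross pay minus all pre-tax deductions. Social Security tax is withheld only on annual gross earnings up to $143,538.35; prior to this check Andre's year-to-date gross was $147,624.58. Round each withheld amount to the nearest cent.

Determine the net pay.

$2,008.58

Dependent-care account contribution: $65.29
Pension contribution: $3,119.77 × 0.045 = $140.39
Pre-tax total = $65.29 + $140.39 = $205.68
Taxable wages = $3,119.77 − $205.68 = $2,914.09
State withholding: $2,914.09 × 0.0289 = $84.22
Federal withholding: $2,914.09 × 0.2138 = $623.03
Local income tax: $2,914.09 × 0.0341 = $99.37
Social Security tax: annual cap $143,538.35 already reached (YTD $147,624.58), so $0.00
Medicare tax: $3,119.77 × 0.0231 = $72.07
Parking deduction: $26.82
Total deductions = $65.29 + $140.39 + $84.22 + $623.03 + $99.37 + $0.00 + $72.07 + $26.82 = $1,111.19
Net pay = $3,119.77 − $1,111.19 = $2,008.58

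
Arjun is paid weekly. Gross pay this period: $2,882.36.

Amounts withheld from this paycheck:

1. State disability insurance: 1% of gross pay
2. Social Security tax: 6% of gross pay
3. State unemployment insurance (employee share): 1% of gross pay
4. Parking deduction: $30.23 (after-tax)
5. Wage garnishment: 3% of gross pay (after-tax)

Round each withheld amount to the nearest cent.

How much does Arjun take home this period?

State unemployment insurance (employee share): $2,882.36 × 0.01 = $28.82
State disability insurance: $2,882.36 × 0.01 = $28.82
Social Security tax: $2,882.36 × 0.06 = $172.94
Parking deduction: $30.23
Wage garnishment: $2,882.36 × 0.03 = $86.47
Total deductions = $28.82 + $28.82 + $172.94 + $30.23 + $86.47 = $347.28
Net pay = $2,882.36 − $347.28 = $2,535.08

$2,535.08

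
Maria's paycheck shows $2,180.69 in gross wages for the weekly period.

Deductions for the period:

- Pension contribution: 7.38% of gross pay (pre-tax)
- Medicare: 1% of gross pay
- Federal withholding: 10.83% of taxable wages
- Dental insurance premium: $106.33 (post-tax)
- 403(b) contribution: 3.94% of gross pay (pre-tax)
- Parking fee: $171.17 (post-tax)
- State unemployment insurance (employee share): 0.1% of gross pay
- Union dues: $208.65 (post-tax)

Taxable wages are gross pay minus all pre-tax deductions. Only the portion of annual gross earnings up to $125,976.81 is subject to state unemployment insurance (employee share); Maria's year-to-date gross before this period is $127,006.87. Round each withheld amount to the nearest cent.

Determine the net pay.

$1,216.45

403(b) contribution: $2,180.69 × 0.0394 = $85.92
Pension contribution: $2,180.69 × 0.0738 = $160.93
Pre-tax total = $85.92 + $160.93 = $246.85
Taxable wages = $2,180.69 − $246.85 = $1,933.84
Federal withholding: $1,933.84 × 0.1083 = $209.43
State unemployment insurance (employee share): annual cap $125,976.81 already reached (YTD $127,006.87), so $0.00
Medicare: $2,180.69 × 0.01 = $21.81
Parking fee: $171.17
Dental insurance premium: $106.33
Union dues: $208.65
Total deductions = $85.92 + $160.93 + $209.43 + $0.00 + $21.81 + $171.17 + $106.33 + $208.65 = $964.24
Net pay = $2,180.69 − $964.24 = $1,216.45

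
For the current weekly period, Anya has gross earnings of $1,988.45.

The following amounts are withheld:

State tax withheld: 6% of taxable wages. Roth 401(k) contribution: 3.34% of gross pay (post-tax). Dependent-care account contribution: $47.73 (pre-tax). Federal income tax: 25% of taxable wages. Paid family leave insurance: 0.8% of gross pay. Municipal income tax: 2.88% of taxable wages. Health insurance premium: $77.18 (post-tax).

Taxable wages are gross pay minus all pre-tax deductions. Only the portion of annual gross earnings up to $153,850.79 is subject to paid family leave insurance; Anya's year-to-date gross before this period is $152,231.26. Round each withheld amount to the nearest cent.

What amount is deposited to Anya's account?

Dependent-care account contribution: $47.73
Taxable wages = $1,988.45 − $47.73 = $1,940.72
State tax withheld: $1,940.72 × 0.06 = $116.44
Municipal income tax: $1,940.72 × 0.0288 = $55.89
Federal income tax: $1,940.72 × 0.25 = $485.18
Paid family leave insurance: only $153,850.79 − $152,231.26 = $1,619.53 of this check is subject → $1,619.53 × 0.008 = $12.96
Health insurance premium: $77.18
Roth 401(k) contribution: $1,988.45 × 0.0334 = $66.41
Total deductions = $47.73 + $116.44 + $55.89 + $485.18 + $12.96 + $77.18 + $66.41 = $861.79
Net pay = $1,988.45 − $861.79 = $1,126.66

$1,126.66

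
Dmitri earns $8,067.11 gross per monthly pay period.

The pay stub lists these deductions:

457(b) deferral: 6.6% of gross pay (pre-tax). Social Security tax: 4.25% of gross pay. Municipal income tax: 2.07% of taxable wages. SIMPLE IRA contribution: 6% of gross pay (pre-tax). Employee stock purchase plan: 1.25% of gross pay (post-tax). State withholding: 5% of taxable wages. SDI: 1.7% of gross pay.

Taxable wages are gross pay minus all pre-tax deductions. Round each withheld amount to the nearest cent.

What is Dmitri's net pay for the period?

SIMPLE IRA contribution: $8,067.11 × 0.06 = $484.03
457(b) deferral: $8,067.11 × 0.066 = $532.43
Pre-tax total = $484.03 + $532.43 = $1,016.46
Taxable wages = $8,067.11 − $1,016.46 = $7,050.65
State withholding: $7,050.65 × 0.05 = $352.53
Municipal income tax: $7,050.65 × 0.0207 = $145.95
SDI: $8,067.11 × 0.017 = $137.14
Social Security tax: $8,067.11 × 0.0425 = $342.85
Employee stock purchase plan: $8,067.11 × 0.0125 = $100.84
Total deductions = $484.03 + $532.43 + $352.53 + $145.95 + $137.14 + $342.85 + $100.84 = $2,095.77
Net pay = $8,067.11 − $2,095.77 = $5,971.34

$5,971.34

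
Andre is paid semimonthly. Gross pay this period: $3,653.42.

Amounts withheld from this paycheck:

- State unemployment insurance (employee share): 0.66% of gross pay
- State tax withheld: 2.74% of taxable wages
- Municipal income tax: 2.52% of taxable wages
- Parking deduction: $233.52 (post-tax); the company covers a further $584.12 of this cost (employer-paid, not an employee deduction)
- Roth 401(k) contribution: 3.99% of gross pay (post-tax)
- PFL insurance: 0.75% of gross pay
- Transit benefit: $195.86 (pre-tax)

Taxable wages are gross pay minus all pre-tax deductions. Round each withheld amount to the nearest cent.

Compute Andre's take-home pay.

Transit benefit: $195.86
Taxable wages = $3,653.42 − $195.86 = $3,457.56
Municipal income tax: $3,457.56 × 0.0252 = $87.13
State tax withheld: $3,457.56 × 0.0274 = $94.74
State unemployment insurance (employee share): $3,653.42 × 0.0066 = $24.11
PFL insurance: $3,653.42 × 0.0075 = $27.40
Roth 401(k) contribution: $3,653.42 × 0.0399 = $145.77
Parking deduction: $233.52
(Employer's $584.12 toward parking deduction is not withheld from the employee.)
Total deductions = $195.86 + $87.13 + $94.74 + $24.11 + $27.40 + $145.77 + $233.52 = $808.53
Net pay = $3,653.42 − $808.53 = $2,844.89

$2,844.89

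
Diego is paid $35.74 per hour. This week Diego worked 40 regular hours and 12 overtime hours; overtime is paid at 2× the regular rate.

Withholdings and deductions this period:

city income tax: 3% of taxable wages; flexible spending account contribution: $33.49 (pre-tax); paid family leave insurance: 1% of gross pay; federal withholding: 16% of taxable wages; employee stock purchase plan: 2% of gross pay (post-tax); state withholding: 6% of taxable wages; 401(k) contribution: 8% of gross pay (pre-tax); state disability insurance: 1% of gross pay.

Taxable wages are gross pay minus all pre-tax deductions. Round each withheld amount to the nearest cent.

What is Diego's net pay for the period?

$1,461.67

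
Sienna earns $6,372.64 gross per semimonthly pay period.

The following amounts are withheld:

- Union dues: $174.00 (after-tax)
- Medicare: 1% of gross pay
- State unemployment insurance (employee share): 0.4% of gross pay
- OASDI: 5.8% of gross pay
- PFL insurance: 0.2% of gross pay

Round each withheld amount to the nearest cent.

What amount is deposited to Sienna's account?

OASDI: $6,372.64 × 0.058 = $369.61
PFL insurance: $6,372.64 × 0.002 = $12.75
Medicare: $6,372.64 × 0.01 = $63.73
State unemployment insurance (employee share): $6,372.64 × 0.004 = $25.49
Union dues: $174.00
Total deductions = $369.61 + $12.75 + $63.73 + $25.49 + $174.00 = $645.58
Net pay = $6,372.64 − $645.58 = $5,727.06

$5,727.06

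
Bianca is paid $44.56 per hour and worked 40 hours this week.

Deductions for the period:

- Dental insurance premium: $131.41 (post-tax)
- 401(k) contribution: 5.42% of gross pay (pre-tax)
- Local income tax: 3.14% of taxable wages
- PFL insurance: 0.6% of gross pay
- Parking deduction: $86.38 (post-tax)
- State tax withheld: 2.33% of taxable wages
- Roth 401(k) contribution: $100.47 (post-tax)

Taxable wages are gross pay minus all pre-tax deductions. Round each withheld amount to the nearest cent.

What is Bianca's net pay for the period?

Gross pay: 40 × $44.56 = $1782.40
401(k) contribution: $1782.40 × 0.0542 = $96.61
Taxable wages = $1782.40 − $96.61 = $1685.79
State tax withheld: $1685.79 × 0.0233 = $39.28
Local income tax: $1685.79 × 0.0314 = $52.93
PFL insurance: $1782.40 × 0.006 = $10.69
Dental insurance premium: $131.41
Roth 401(k) contribution: $100.47
Parking deduction: $86.38
Total deductions = $96.61 + $39.28 + $52.93 + $10.69 + $131.41 + $100.47 + $86.38 = $517.77
Net pay = $1782.40 − $517.77 = $1264.63

$1264.63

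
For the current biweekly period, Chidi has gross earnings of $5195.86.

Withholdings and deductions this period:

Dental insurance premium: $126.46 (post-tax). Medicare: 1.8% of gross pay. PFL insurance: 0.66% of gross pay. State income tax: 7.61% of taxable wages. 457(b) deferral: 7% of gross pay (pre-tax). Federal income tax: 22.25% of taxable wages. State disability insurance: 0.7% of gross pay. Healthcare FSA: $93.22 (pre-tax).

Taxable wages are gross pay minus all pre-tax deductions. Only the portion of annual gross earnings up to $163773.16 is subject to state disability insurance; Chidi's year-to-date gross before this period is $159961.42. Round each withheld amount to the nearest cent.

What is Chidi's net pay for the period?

457(b) deferral: $5195.86 × 0.07 = $363.71
Healthcare FSA: $93.22
Pre-tax total = $363.71 + $93.22 = $456.93
Taxable wages = $5195.86 − $456.93 = $4738.93
Federal income tax: $4738.93 × 0.2225 = $1054.41
State income tax: $4738.93 × 0.0761 = $360.63
Medicare: $5195.86 × 0.018 = $93.53
State disability insurance: only $163773.16 − $159961.42 = $3811.74 of this check is subject → $3811.74 × 0.007 = $26.68
PFL insurance: $5195.86 × 0.0066 = $34.29
Dental insurance premium: $126.46
Total deductions = $363.71 + $93.22 + $1054.41 + $360.63 + $93.53 + $26.68 + $34.29 + $126.46 = $2152.93
Net pay = $5195.86 − $2152.93 = $3042.93

$3042.93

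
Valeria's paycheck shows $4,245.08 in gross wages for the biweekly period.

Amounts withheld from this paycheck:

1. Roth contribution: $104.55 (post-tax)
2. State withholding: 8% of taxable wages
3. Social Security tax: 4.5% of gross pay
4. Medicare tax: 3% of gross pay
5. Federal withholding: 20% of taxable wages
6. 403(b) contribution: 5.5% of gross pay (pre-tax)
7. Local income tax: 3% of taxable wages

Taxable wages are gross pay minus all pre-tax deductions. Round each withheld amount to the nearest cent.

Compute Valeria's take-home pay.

403(b) contribution: $4,245.08 × 0.055 = $233.48
Taxable wages = $4,245.08 − $233.48 = $4,011.60
Federal withholding: $4,011.60 × 0.2 = $802.32
State withholding: $4,011.60 × 0.08 = $320.93
Local income tax: $4,011.60 × 0.03 = $120.35
Medicare tax: $4,245.08 × 0.03 = $127.35
Social Security tax: $4,245.08 × 0.045 = $191.03
Roth contribution: $104.55
Total deductions = $233.48 + $802.32 + $320.93 + $120.35 + $127.35 + $191.03 + $104.55 = $1,900.01
Net pay = $4,245.08 − $1,900.01 = $2,345.07

$2,345.07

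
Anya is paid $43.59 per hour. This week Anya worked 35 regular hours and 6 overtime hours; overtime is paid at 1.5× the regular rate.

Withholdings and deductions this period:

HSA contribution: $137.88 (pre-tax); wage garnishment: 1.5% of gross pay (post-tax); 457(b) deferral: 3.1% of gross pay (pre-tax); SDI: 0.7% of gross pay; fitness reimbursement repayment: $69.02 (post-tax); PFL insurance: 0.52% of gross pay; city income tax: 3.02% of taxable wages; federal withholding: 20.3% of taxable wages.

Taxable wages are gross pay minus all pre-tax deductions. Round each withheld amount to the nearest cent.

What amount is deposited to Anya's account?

Regular pay: 35 × $43.59 = $1525.65
Overtime pay: 6 × $43.59 × 1.5 = $392.31
Gross pay = $1525.65 + $392.31 = $1917.96
457(b) deferral: $1917.96 × 0.031 = $59.46
HSA contribution: $137.88
Pre-tax total = $59.46 + $137.88 = $197.34
Taxable wages = $1917.96 − $197.34 = $1720.62
City income tax: $1720.62 × 0.0302 = $51.96
Federal withholding: $1720.62 × 0.203 = $349.29
SDI: $1917.96 × 0.007 = $13.43
PFL insurance: $1917.96 × 0.0052 = $9.97
Fitness reimbursement repayment: $69.02
Wage garnishment: $1917.96 × 0.015 = $28.77
Total deductions = $59.46 + $137.88 + $51.96 + $349.29 + $13.43 + $9.97 + $69.02 + $28.77 = $719.78
Net pay = $1917.96 − $719.78 = $1198.18

$1198.18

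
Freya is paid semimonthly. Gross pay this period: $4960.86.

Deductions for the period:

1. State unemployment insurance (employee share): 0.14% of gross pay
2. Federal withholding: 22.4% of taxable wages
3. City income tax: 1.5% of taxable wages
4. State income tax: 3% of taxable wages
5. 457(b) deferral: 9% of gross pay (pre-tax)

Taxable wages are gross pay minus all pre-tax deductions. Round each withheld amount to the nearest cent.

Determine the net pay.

$3293.06

457(b) deferral: $4960.86 × 0.09 = $446.48
Taxable wages = $4960.86 − $446.48 = $4514.38
City income tax: $4514.38 × 0.015 = $67.72
State income tax: $4514.38 × 0.03 = $135.43
Federal withholding: $4514.38 × 0.224 = $1011.22
State unemployment insurance (employee share): $4960.86 × 0.0014 = $6.95
Total deductions = $446.48 + $67.72 + $135.43 + $1011.22 + $6.95 = $1667.80
Net pay = $4960.86 − $1667.80 = $3293.06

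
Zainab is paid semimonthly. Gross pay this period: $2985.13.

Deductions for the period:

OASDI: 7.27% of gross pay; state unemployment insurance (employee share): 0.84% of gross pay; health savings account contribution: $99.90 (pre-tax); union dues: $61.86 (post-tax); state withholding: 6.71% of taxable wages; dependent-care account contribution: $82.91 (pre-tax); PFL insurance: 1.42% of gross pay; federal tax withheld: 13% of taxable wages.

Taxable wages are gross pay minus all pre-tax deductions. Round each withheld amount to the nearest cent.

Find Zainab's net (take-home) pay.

$1903.63

Health savings account contribution: $99.90
Dependent-care account contribution: $82.91
Pre-tax total = $99.90 + $82.91 = $182.81
Taxable wages = $2985.13 − $182.81 = $2802.32
Federal tax withheld: $2802.32 × 0.13 = $364.30
State withholding: $2802.32 × 0.0671 = $188.04
PFL insurance: $2985.13 × 0.0142 = $42.39
State unemployment insurance (employee share): $2985.13 × 0.0084 = $25.08
OASDI: $2985.13 × 0.0727 = $217.02
Union dues: $61.86
Total deductions = $99.90 + $82.91 + $364.30 + $188.04 + $42.39 + $25.08 + $217.02 + $61.86 = $1081.50
Net pay = $2985.13 − $1081.50 = $1903.63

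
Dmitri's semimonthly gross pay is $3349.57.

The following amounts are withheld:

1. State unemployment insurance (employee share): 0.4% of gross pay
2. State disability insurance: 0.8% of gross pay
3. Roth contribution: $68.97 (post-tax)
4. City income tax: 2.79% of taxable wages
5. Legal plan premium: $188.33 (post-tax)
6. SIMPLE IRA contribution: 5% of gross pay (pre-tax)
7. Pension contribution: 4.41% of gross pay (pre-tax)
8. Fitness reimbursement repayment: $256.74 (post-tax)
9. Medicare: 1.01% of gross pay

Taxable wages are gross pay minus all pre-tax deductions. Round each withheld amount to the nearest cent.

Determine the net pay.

$2361.64

SIMPLE IRA contribution: $3349.57 × 0.05 = $167.48
Pension contribution: $3349.57 × 0.0441 = $147.72
Pre-tax total = $167.48 + $147.72 = $315.20
Taxable wages = $3349.57 − $315.20 = $3034.37
City income tax: $3034.37 × 0.0279 = $84.66
Medicare: $3349.57 × 0.0101 = $33.83
State unemployment insurance (employee share): $3349.57 × 0.004 = $13.40
State disability insurance: $3349.57 × 0.008 = $26.80
Roth contribution: $68.97
Legal plan premium: $188.33
Fitness reimbursement repayment: $256.74
Total deductions = $167.48 + $147.72 + $84.66 + $33.83 + $13.40 + $26.80 + $68.97 + $188.33 + $256.74 = $987.93
Net pay = $3349.57 − $987.93 = $2361.64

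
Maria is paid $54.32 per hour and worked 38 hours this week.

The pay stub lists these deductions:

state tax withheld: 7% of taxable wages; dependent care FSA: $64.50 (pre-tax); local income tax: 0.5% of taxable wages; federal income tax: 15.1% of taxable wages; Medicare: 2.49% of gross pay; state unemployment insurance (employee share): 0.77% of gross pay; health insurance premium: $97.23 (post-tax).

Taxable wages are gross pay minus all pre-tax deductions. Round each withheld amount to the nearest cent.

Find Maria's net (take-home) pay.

Gross pay: 38 × $54.32 = $2,064.16
Dependent care FSA: $64.50
Taxable wages = $2,064.16 − $64.50 = $1,999.66
Local income tax: $1,999.66 × 0.005 = $10.00
State tax withheld: $1,999.66 × 0.07 = $139.98
Federal income tax: $1,999.66 × 0.151 = $301.95
State unemployment insurance (employee share): $2,064.16 × 0.0077 = $15.89
Medicare: $2,064.16 × 0.0249 = $51.40
Health insurance premium: $97.23
Total deductions = $64.50 + $10.00 + $139.98 + $301.95 + $15.89 + $51.40 + $97.23 = $680.95
Net pay = $2,064.16 − $680.95 = $1,383.21

$1,383.21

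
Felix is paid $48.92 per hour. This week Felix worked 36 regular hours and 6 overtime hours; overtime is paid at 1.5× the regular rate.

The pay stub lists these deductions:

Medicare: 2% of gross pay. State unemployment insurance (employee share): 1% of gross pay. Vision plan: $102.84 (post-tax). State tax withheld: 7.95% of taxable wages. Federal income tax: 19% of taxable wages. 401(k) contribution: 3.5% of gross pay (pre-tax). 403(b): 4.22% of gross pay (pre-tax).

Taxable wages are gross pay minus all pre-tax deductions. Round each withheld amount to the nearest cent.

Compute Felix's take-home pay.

$1,315.09

Regular pay: 36 × $48.92 = $1,761.12
Overtime pay: 6 × $48.92 × 1.5 = $440.28
Gross pay = $1,761.12 + $440.28 = $2,201.40
403(b): $2,201.40 × 0.0422 = $92.90
401(k) contribution: $2,201.40 × 0.035 = $77.05
Pre-tax total = $92.90 + $77.05 = $169.95
Taxable wages = $2,201.40 − $169.95 = $2,031.45
Federal income tax: $2,031.45 × 0.19 = $385.98
State tax withheld: $2,031.45 × 0.0795 = $161.50
State unemployment insurance (employee share): $2,201.40 × 0.01 = $22.01
Medicare: $2,201.40 × 0.02 = $44.03
Vision plan: $102.84
Total deductions = $92.90 + $77.05 + $385.98 + $161.50 + $22.01 + $44.03 + $102.84 = $886.31
Net pay = $2,201.40 − $886.31 = $1,315.09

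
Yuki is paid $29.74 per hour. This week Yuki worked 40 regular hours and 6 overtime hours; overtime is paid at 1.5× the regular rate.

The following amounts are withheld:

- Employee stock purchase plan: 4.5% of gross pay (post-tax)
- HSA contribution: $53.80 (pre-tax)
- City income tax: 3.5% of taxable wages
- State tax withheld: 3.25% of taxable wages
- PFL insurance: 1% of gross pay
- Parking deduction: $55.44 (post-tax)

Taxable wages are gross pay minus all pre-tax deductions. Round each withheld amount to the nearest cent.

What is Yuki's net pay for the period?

Regular pay: 40 × $29.74 = $1,189.60
Overtime pay: 6 × $29.74 × 1.5 = $267.66
Gross pay = $1,189.60 + $267.66 = $1,457.26
HSA contribution: $53.80
Taxable wages = $1,457.26 − $53.80 = $1,403.46
State tax withheld: $1,403.46 × 0.0325 = $45.61
City income tax: $1,403.46 × 0.035 = $49.12
PFL insurance: $1,457.26 × 0.01 = $14.57
Employee stock purchase plan: $1,457.26 × 0.045 = $65.58
Parking deduction: $55.44
Total deductions = $53.80 + $45.61 + $49.12 + $14.57 + $65.58 + $55.44 = $284.12
Net pay = $1,457.26 − $284.12 = $1,173.14

$1,173.14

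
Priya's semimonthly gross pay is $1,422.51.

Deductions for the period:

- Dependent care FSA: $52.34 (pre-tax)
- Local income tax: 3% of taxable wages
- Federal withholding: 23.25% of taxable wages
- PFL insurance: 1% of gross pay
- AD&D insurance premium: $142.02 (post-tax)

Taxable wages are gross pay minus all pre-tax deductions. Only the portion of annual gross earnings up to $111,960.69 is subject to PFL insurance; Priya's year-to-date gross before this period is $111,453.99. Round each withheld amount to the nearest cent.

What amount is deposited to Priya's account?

$863.41

Dependent care FSA: $52.34
Taxable wages = $1,422.51 − $52.34 = $1,370.17
Federal withholding: $1,370.17 × 0.2325 = $318.56
Local income tax: $1,370.17 × 0.03 = $41.11
PFL insurance: only $111,960.69 − $111,453.99 = $506.70 of this check is subject → $506.70 × 0.01 = $5.07
AD&D insurance premium: $142.02
Total deductions = $52.34 + $318.56 + $41.11 + $5.07 + $142.02 = $559.10
Net pay = $1,422.51 − $559.10 = $863.41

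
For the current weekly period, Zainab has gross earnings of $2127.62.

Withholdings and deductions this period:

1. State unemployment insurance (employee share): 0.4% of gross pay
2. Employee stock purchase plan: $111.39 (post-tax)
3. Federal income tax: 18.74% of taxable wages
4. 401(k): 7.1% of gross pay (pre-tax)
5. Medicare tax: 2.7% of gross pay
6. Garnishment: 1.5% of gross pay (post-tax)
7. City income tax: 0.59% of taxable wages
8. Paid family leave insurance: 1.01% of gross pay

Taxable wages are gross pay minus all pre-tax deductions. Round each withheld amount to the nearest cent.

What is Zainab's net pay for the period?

401(k): $2127.62 × 0.071 = $151.06
Taxable wages = $2127.62 − $151.06 = $1976.56
City income tax: $1976.56 × 0.0059 = $11.66
Federal income tax: $1976.56 × 0.1874 = $370.41
State unemployment insurance (employee share): $2127.62 × 0.004 = $8.51
Paid family leave insurance: $2127.62 × 0.0101 = $21.49
Medicare tax: $2127.62 × 0.027 = $57.45
Employee stock purchase plan: $111.39
Garnishment: $2127.62 × 0.015 = $31.91
Total deductions = $151.06 + $11.66 + $370.41 + $8.51 + $21.49 + $57.45 + $111.39 + $31.91 = $763.88
Net pay = $2127.62 − $763.88 = $1363.74

$1363.74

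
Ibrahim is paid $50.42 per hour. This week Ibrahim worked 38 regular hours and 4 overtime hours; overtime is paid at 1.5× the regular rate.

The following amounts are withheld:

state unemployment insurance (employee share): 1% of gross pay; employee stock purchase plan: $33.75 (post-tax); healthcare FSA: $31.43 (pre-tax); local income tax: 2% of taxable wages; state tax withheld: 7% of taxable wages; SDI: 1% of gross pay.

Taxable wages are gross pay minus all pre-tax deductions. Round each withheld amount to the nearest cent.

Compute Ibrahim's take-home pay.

Regular pay: 38 × $50.42 = $1,915.96
Overtime pay: 4 × $50.42 × 1.5 = $302.52
Gross pay = $1,915.96 + $302.52 = $2,218.48
Healthcare FSA: $31.43
Taxable wages = $2,218.48 − $31.43 = $2,187.05
State tax withheld: $2,187.05 × 0.07 = $153.09
Local income tax: $2,187.05 × 0.02 = $43.74
State unemployment insurance (employee share): $2,218.48 × 0.01 = $22.18
SDI: $2,218.48 × 0.01 = $22.18
Employee stock purchase plan: $33.75
Total deductions = $31.43 + $153.09 + $43.74 + $22.18 + $22.18 + $33.75 = $306.37
Net pay = $2,218.48 − $306.37 = $1,912.11

$1,912.11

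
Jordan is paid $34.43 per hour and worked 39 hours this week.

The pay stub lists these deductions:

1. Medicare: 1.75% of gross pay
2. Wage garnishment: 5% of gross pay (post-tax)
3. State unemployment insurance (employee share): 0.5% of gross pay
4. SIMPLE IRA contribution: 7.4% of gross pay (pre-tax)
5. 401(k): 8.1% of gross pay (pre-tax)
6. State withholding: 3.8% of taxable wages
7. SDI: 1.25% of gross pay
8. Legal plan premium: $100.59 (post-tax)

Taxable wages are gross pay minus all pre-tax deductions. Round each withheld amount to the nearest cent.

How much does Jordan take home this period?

$876.81

Gross pay: 39 × $34.43 = $1,342.77
401(k): $1,342.77 × 0.081 = $108.76
SIMPLE IRA contribution: $1,342.77 × 0.074 = $99.36
Pre-tax total = $108.76 + $99.36 = $208.12
Taxable wages = $1,342.77 − $208.12 = $1,134.65
State withholding: $1,134.65 × 0.038 = $43.12
SDI: $1,342.77 × 0.0125 = $16.78
State unemployment insurance (employee share): $1,342.77 × 0.005 = $6.71
Medicare: $1,342.77 × 0.0175 = $23.50
Wage garnishment: $1,342.77 × 0.05 = $67.14
Legal plan premium: $100.59
Total deductions = $108.76 + $99.36 + $43.12 + $16.78 + $6.71 + $23.50 + $67.14 + $100.59 = $465.96
Net pay = $1,342.77 − $465.96 = $876.81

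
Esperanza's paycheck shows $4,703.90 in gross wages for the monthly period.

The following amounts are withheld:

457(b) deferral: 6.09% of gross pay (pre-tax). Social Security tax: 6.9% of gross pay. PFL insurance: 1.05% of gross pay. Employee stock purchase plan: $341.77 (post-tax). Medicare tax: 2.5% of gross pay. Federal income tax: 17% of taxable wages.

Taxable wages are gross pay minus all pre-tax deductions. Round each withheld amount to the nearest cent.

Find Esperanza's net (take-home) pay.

457(b) deferral: $4,703.90 × 0.0609 = $286.47
Taxable wages = $4,703.90 − $286.47 = $4,417.43
Federal income tax: $4,417.43 × 0.17 = $750.96
PFL insurance: $4,703.90 × 0.0105 = $49.39
Social Security tax: $4,703.90 × 0.069 = $324.57
Medicare tax: $4,703.90 × 0.025 = $117.60
Employee stock purchase plan: $341.77
Total deductions = $286.47 + $750.96 + $49.39 + $324.57 + $117.60 + $341.77 = $1,870.76
Net pay = $4,703.90 − $1,870.76 = $2,833.14

$2,833.14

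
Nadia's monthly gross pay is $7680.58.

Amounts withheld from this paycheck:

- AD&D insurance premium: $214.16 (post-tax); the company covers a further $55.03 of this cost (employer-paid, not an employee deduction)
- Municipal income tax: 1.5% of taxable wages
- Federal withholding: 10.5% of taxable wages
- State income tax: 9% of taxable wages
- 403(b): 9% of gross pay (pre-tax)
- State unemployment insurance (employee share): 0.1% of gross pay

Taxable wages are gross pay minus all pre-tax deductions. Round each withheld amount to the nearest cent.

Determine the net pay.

$5299.73

403(b): $7680.58 × 0.09 = $691.25
Taxable wages = $7680.58 − $691.25 = $6989.33
Municipal income tax: $6989.33 × 0.015 = $104.84
Federal withholding: $6989.33 × 0.105 = $733.88
State income tax: $6989.33 × 0.09 = $629.04
State unemployment insurance (employee share): $7680.58 × 0.001 = $7.68
AD&D insurance premium: $214.16
(Employer's $55.03 toward AD&D insurance premium is not withheld from the employee.)
Total deductions = $691.25 + $104.84 + $733.88 + $629.04 + $7.68 + $214.16 = $2380.85
Net pay = $7680.58 − $2380.85 = $5299.73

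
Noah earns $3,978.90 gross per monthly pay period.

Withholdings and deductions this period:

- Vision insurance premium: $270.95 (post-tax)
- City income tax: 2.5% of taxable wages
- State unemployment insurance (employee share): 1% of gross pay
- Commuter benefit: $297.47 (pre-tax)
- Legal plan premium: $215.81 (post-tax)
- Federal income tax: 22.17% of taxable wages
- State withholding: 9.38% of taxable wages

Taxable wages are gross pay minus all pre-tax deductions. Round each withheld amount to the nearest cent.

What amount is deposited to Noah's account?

$1,901.35

Commuter benefit: $297.47
Taxable wages = $3,978.90 − $297.47 = $3,681.43
Federal income tax: $3,681.43 × 0.2217 = $816.17
City income tax: $3,681.43 × 0.025 = $92.04
State withholding: $3,681.43 × 0.0938 = $345.32
State unemployment insurance (employee share): $3,978.90 × 0.01 = $39.79
Legal plan premium: $215.81
Vision insurance premium: $270.95
Total deductions = $297.47 + $816.17 + $92.04 + $345.32 + $39.79 + $215.81 + $270.95 = $2,077.55
Net pay = $3,978.90 − $2,077.55 = $1,901.35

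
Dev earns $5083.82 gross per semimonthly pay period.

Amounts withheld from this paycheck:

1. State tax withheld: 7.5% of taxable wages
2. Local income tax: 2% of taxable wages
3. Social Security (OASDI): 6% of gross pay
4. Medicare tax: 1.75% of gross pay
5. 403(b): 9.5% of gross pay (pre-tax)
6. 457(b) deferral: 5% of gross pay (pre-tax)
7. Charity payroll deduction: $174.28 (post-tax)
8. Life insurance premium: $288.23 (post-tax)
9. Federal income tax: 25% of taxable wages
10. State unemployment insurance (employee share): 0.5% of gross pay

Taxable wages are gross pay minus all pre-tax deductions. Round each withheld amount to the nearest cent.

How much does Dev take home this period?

$1965.14

403(b): $5083.82 × 0.095 = $482.96
457(b) deferral: $5083.82 × 0.05 = $254.19
Pre-tax total = $482.96 + $254.19 = $737.15
Taxable wages = $5083.82 − $737.15 = $4346.67
Federal income tax: $4346.67 × 0.25 = $1086.67
Local income tax: $4346.67 × 0.02 = $86.93
State tax withheld: $4346.67 × 0.075 = $326.00
State unemployment insurance (employee share): $5083.82 × 0.005 = $25.42
Social Security (OASDI): $5083.82 × 0.06 = $305.03
Medicare tax: $5083.82 × 0.0175 = $88.97
Life insurance premium: $288.23
Charity payroll deduction: $174.28
Total deductions = $482.96 + $254.19 + $1086.67 + $86.93 + $326.00 + $25.42 + $305.03 + $88.97 + $288.23 + $174.28 = $3118.68
Net pay = $5083.82 − $3118.68 = $1965.14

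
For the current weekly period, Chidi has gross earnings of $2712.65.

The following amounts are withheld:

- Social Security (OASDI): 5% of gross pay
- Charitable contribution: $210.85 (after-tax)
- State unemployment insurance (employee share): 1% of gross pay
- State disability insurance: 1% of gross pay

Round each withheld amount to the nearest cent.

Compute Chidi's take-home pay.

$2311.91

Social Security (OASDI): $2712.65 × 0.05 = $135.63
State unemployment insurance (employee share): $2712.65 × 0.01 = $27.13
State disability insurance: $2712.65 × 0.01 = $27.13
Charitable contribution: $210.85
Total deductions = $135.63 + $27.13 + $27.13 + $210.85 = $400.74
Net pay = $2712.65 − $400.74 = $2311.91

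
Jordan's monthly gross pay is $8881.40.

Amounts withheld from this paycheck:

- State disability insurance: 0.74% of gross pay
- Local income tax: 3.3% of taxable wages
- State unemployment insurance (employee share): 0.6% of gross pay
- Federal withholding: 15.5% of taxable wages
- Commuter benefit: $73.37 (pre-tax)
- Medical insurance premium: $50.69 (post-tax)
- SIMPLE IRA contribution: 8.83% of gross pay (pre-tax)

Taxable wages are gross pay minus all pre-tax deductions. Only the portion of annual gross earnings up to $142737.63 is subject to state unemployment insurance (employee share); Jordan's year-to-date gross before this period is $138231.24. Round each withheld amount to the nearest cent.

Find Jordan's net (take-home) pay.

$6371.87

SIMPLE IRA contribution: $8881.40 × 0.0883 = $784.23
Commuter benefit: $73.37
Pre-tax total = $784.23 + $73.37 = $857.60
Taxable wages = $8881.40 − $857.60 = $8023.80
Federal withholding: $8023.80 × 0.155 = $1243.69
Local income tax: $8023.80 × 0.033 = $264.79
State disability insurance: $8881.40 × 0.0074 = $65.72
State unemployment insurance (employee share): only $142737.63 − $138231.24 = $4506.39 of this check is subject → $4506.39 × 0.006 = $27.04
Medical insurance premium: $50.69
Total deductions = $784.23 + $73.37 + $1243.69 + $264.79 + $65.72 + $27.04 + $50.69 = $2509.53
Net pay = $8881.40 − $2509.53 = $6371.87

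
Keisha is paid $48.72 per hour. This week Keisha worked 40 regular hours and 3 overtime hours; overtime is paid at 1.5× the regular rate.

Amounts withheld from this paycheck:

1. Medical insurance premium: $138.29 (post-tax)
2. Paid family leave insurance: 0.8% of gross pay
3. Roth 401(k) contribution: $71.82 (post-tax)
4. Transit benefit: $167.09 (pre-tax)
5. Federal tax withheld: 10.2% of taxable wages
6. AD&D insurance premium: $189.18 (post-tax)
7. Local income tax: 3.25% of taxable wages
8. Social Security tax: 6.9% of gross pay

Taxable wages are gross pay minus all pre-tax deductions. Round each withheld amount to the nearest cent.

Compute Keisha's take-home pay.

$1165.60

Regular pay: 40 × $48.72 = $1948.80
Overtime pay: 3 × $48.72 × 1.5 = $219.24
Gross pay = $1948.80 + $219.24 = $2168.04
Transit benefit: $167.09
Taxable wages = $2168.04 − $167.09 = $2000.95
Local income tax: $2000.95 × 0.0325 = $65.03
Federal tax withheld: $2000.95 × 0.102 = $204.10
Paid family leave insurance: $2168.04 × 0.008 = $17.34
Social Security tax: $2168.04 × 0.069 = $149.59
AD&D insurance premium: $189.18
Roth 401(k) contribution: $71.82
Medical insurance premium: $138.29
Total deductions = $167.09 + $65.03 + $204.10 + $17.34 + $149.59 + $189.18 + $71.82 + $138.29 = $1002.44
Net pay = $2168.04 − $1002.44 = $1165.60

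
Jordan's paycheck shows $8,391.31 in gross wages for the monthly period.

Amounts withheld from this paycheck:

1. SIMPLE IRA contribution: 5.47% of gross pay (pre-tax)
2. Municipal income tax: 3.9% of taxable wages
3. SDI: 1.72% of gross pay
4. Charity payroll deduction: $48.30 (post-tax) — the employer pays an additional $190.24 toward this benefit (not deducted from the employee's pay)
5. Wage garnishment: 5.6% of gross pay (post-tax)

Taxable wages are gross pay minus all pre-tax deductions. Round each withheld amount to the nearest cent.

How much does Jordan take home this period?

$6,960.41

SIMPLE IRA contribution: $8,391.31 × 0.0547 = $459.00
Taxable wages = $8,391.31 − $459.00 = $7,932.31
Municipal income tax: $7,932.31 × 0.039 = $309.36
SDI: $8,391.31 × 0.0172 = $144.33
Wage garnishment: $8,391.31 × 0.056 = $469.91
Charity payroll deduction: $48.30
(Employer's $190.24 toward charity payroll deduction is not withheld from the employee.)
Total deductions = $459.00 + $309.36 + $144.33 + $469.91 + $48.30 = $1,430.90
Net pay = $8,391.31 − $1,430.90 = $6,960.41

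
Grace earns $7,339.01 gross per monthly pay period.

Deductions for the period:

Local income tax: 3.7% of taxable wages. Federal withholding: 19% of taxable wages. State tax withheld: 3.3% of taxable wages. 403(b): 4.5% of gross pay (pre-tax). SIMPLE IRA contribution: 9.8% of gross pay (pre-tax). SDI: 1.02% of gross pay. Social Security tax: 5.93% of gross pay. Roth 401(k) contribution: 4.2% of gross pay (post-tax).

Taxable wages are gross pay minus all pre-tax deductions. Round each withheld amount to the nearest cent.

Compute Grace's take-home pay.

$3,835.96

403(b): $7,339.01 × 0.045 = $330.26
SIMPLE IRA contribution: $7,339.01 × 0.098 = $719.22
Pre-tax total = $330.26 + $719.22 = $1,049.48
Taxable wages = $7,339.01 − $1,049.48 = $6,289.53
Federal withholding: $6,289.53 × 0.19 = $1,195.01
Local income tax: $6,289.53 × 0.037 = $232.71
State tax withheld: $6,289.53 × 0.033 = $207.55
Social Security tax: $7,339.01 × 0.0593 = $435.20
SDI: $7,339.01 × 0.0102 = $74.86
Roth 401(k) contribution: $7,339.01 × 0.042 = $308.24
Total deductions = $330.26 + $719.22 + $1,195.01 + $232.71 + $207.55 + $435.20 + $74.86 + $308.24 = $3,503.05
Net pay = $7,339.01 − $3,503.05 = $3,835.96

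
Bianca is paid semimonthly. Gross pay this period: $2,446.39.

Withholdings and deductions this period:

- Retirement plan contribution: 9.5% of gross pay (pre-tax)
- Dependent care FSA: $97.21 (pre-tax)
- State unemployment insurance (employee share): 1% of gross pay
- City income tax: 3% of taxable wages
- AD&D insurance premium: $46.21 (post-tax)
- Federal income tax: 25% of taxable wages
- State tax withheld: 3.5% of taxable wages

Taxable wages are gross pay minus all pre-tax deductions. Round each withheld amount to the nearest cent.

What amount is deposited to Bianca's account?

Retirement plan contribution: $2,446.39 × 0.095 = $232.41
Dependent care FSA: $97.21
Pre-tax total = $232.41 + $97.21 = $329.62
Taxable wages = $2,446.39 − $329.62 = $2,116.77
Federal income tax: $2,116.77 × 0.25 = $529.19
City income tax: $2,116.77 × 0.03 = $63.50
State tax withheld: $2,116.77 × 0.035 = $74.09
State unemployment insurance (employee share): $2,446.39 × 0.01 = $24.46
AD&D insurance premium: $46.21
Total deductions = $232.41 + $97.21 + $529.19 + $63.50 + $74.09 + $24.46 + $46.21 = $1,067.07
Net pay = $2,446.39 − $1,067.07 = $1,379.32

$1,379.32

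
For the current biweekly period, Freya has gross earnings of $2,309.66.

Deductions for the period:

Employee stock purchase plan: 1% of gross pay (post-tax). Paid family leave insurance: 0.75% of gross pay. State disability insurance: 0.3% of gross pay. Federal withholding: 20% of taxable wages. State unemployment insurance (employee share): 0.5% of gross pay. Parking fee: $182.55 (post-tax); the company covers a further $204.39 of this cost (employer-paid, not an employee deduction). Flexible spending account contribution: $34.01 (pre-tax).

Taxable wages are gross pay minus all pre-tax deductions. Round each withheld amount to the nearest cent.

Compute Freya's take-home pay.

Flexible spending account contribution: $34.01
Taxable wages = $2,309.66 − $34.01 = $2,275.65
Federal withholding: $2,275.65 × 0.2 = $455.13
Paid family leave insurance: $2,309.66 × 0.0075 = $17.32
State disability insurance: $2,309.66 × 0.003 = $6.93
State unemployment insurance (employee share): $2,309.66 × 0.005 = $11.55
Employee stock purchase plan: $2,309.66 × 0.01 = $23.10
Parking fee: $182.55
(Employer's $204.39 toward parking fee is not withheld from the employee.)
Total deductions = $34.01 + $455.13 + $17.32 + $6.93 + $11.55 + $23.10 + $182.55 = $730.59
Net pay = $2,309.66 − $730.59 = $1,579.07

$1,579.07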